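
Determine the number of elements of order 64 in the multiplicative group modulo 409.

φ(409) = 409 − 1 = 408 = 2^3 · 3 · 17.
Since (Z/409Z)^× is cyclic of order 408, the number of elements of order d is φ(d) when d | 408 and 0 otherwise.
64 does not divide 408, so no element of (Z/409Z)^× has order 64.

0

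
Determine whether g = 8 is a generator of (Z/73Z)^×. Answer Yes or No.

φ(73) = 73 − 1 = 72 = 2^3 · 3^2.
Test 8^(72/q) mod 73 for each prime factor q of 72:
8^36 ≡ 1 (mod 73)  [q = 2: ≡ 1 ✗]
8^24 ≡ 1 (mod 73)  [q = 3: ≡ 1 ✗]
Since 8^36 ≡ 1, the order of 8 divides 36 < 72, so 8 is not a primitive root.

No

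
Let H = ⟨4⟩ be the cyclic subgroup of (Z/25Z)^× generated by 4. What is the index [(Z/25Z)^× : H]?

ord(4) | φ(25) = φ(5^2) = 5·(5−1) = 20 = 2^2 · 5.
Divisors of 20: 1, 2, 4, 5, 10, 20.
Compute 4^d (mod 25) for the divisors d until we hit 1:
4^1 ≡ 4 (mod 25)
4^2 ≡ 16 (mod 25)
4^4 ≡ 6 (mod 25)
4^5 ≡ 24 (mod 25)
4^10 ≡ 1 (mod 25) ✓
The order of 4 is 10, so the subgroup it generates has 10 elements.
Index = |(Z/25Z)^×| / |⟨4⟩| = 20 / 10 = 2.

2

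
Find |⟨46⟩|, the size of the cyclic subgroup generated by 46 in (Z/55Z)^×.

The order of 46 must divide φ(55) = φ(5·11) = (5−1)·(11−1) = 4·10 = 40 = 2^3 · 5.
Divisors of 40: 1, 2, 4, 5, 8, 10, 20, 40.
Compute 46^d (mod 55) for the divisors d until we hit 1:
46^1 ≡ 46 (mod 55)
46^2 ≡ 26 (mod 55)
46^4 ≡ 16 (mod 55)
46^5 ≡ 21 (mod 55)
46^8 ≡ 36 (mod 55)
46^10 ≡ 1 (mod 55) ✓
So ord_55(46) = 10.

10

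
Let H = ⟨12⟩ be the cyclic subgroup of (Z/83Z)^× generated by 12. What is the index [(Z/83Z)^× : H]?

2

ord(12) | φ(83) = 83 − 1 = 82 = 2 · 41.
Divisors of 82: 1, 2, 41, 82.
Compute 12^d (mod 83) for the divisors d until we hit 1:
12^1 ≡ 12
12^2 ≡ 61
12^41 ≡ 1
So ord_83(12) = 41, hence |⟨12⟩| = 41.
The index is φ(83) / ord(12) = 82 / 41 = 2.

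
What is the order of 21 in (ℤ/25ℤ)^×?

5

The order of 21 must divide φ(25) = φ(5^2) = 5·(5−1) = 20 = 2^2 · 5.
Divisors of 20: 1, 2, 4, 5, 10, 20.
Check 21^d mod 25 for each divisor in increasing order:
21^1 ≡ 21 (mod 25)
21^2 ≡ 16 (mod 25)
21^4 ≡ 6 (mod 25)
21^5 ≡ 1 (mod 25) ✓
So ord_25(21) = 5.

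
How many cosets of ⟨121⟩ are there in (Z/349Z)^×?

The order of 121 must divide φ(349) = 349 − 1 = 348 = 2^2 · 3 · 29.
Divisors of 348: 1, 2, 3, 4, 6, 12, 29, 58, 87, 116, 174, 348.
Check 121^d mod 349 for each divisor in increasing order:
121^1 ≡ 121 (mod 349)
121^2 ≡ 332 (mod 349)
121^3 ≡ 37 (mod 349)
121^4 ≡ 289 (mod 349)
121^6 ≡ 322 (mod 349)
121^12 ≡ 31 (mod 349)
121^29 ≡ 348 (mod 349)
121^58 ≡ 1 (mod 349) ✓
So ord_349(121) = 58, hence |⟨121⟩| = 58.
Index = |(Z/349Z)^×| / |⟨121⟩| = 348 / 58 = 6.

6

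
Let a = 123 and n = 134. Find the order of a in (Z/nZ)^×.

ord(123) | φ(134) = φ(2)·φ(67) = 1·66 = 66 = 2 · 3 · 11.
Divisors of 66: 1, 2, 3, 6, 11, 22, 33, 66.
Compute 123^d (mod 134) for the divisors d until we hit 1:
123^1 ≡ 123
123^2 ≡ 121
123^3 ≡ 9
123^6 ≡ 81
123^11 ≡ 37
123^22 ≡ 29
123^33 ≡ 1
The smallest such exponent is 33, so the order of 123 is 33.

33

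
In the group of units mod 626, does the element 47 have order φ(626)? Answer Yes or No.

φ(626) = φ(2)·φ(313) = 1·312 = 312 = 2^3 · 3 · 13.
It suffices to check that the order of 47 is not a proper divisor of 312: compute 47^(312/q) for q ∈ {2, 3, 13}.
47^156 ≡ 625 (mod 626)  [q = 2: ≢ 1 ✓]
47^104 ≡ 527 (mod 626)  [q = 3: ≢ 1 ✓]
47^24 ≡ 607 (mod 626)  [q = 13: ≢ 1 ✓]
All checks pass, so 47 has order 312 and is a primitive root modulo 626.

Yes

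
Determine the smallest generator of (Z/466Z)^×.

3

φ(466) = φ(2)·φ(233) = 1·232 = 232 = 2^3 · 29.
Test candidates g = 2, 3, … against the prime factors q ∈ {2, 29} of φ(466): g is a generator iff g^(232/q) ≢ 1 for every such q.
g = 2: gcd(2, 466) = 2 > 1, not a unit — skip.
g = 3: 3^116 ≡ 465; 3^8 ≡ 37 — none is 1, so 3 is a primitive root.
Hence the least primitive root of 466 is 3.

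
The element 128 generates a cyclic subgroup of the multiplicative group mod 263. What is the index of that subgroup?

2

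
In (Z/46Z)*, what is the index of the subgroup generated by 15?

The order of 15 must divide φ(46) = φ(2)·φ(23) = 1·22 = 22 = 2 · 11.
Divisors of 22: 1, 2, 11, 22.
Check 15^d mod 46 for each divisor in increasing order:
15^1 ≡ 15
15^2 ≡ 41
15^11 ≡ 45
15^22 ≡ 1
The order of 15 is 22, so the subgroup it generates has 22 elements.
The index is φ(46) / ord(15) = 22 / 22 = 1.

1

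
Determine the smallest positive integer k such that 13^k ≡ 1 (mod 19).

By Lagrange's theorem, ord_19(13) divides φ(19) = 19 − 1 = 18 = 2 · 3^2.
Divisors of 18: 1, 2, 3, 6, 9, 18.
Test each divisor d:
13^1 ≡ 13 (mod 19)
13^2 ≡ 17 (mod 19)
13^3 ≡ 12 (mod 19)
13^6 ≡ 11 (mod 19)
13^9 ≡ 18 (mod 19)
13^18 ≡ 1 (mod 19) ✓
Hence ord(13) = 18.

18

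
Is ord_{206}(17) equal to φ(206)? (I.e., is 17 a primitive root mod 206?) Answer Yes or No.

φ(206) = φ(2)·φ(103) = 1·102 = 102 = 2 · 3 · 17.
Test 17^(102/q) mod 206 for each prime factor q of 102:
17^51 ≡ 1 (mod 206)  [q = 2: ≡ 1 ✗]
17^34 ≡ 159 (mod 206)  [q = 3: ≢ 1 ✓]
17^6 ≡ 137 (mod 206)  [q = 17: ≢ 1 ✓]
Since 17^51 ≡ 1, the order of 17 divides 51 < 102, so 17 is not a primitive root.

No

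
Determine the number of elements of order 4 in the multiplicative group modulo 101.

2

φ(101) = 101 − 1 = 100 = 2^2 · 5^2.
In a cyclic group of order 100, there are φ(d) elements of order d for each divisor d of 100, and zero for non-divisors.
4 = 2^2 divides 100, and φ(4) = 2.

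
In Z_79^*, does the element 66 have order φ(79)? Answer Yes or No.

φ(79) = 79 − 1 = 78 = 2 · 3 · 13.
66 is a primitive root mod 79 iff 66^(φ(79)/q) ≢ 1 for every prime q | φ(79), i.e. q ∈ {2, 3, 13}.
66^39 ≡ 78 (mod 79)  [q = 2: ≢ 1 ✓]
66^26 ≡ 23 (mod 79)  [q = 3: ≢ 1 ✓]
66^6 ≡ 67 (mod 79)  [q = 13: ≢ 1 ✓]
None equal 1, so ord_79(66) = 78: 66 is a primitive root.

Yes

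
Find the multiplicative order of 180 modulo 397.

ord(180) | φ(397) = 397 − 1 = 396 = 2^2 · 3^2 · 11.
Divisors of 396: 1, 2, 3, 4, 6, 9, 11, 12, 18, 22, 33, 36, 44, 66, 99, 132, 198, 396.
Check 180^d mod 397 for each divisor in increasing order:
180^1 ≡ 180 (mod 397)
180^2 ≡ 243 (mod 397)
180^3 ≡ 70 (mod 397)
180^4 ≡ 293 (mod 397)
180^6 ≡ 136 (mod 397)
180^9 ≡ 389 (mod 397)
180^11 ≡ 41 (mod 397)
180^12 ≡ 234 (mod 397)
180^18 ≡ 64 (mod 397)
180^22 ≡ 93 (mod 397)
180^33 ≡ 240 (mod 397)
180^36 ≡ 126 (mod 397)
180^44 ≡ 312 (mod 397)
180^66 ≡ 35 (mod 397)
180^99 ≡ 63 (mod 397)
180^132 ≡ 34 (mod 397)
180^198 ≡ 396 (mod 397)
180^396 ≡ 1 (mod 397) ✓
So ord_397(180) = 396.

396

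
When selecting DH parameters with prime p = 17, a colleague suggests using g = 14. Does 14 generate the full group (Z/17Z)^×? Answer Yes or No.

φ(17) = 17 − 1 = 16 = 2^4.
Test 14^(16/q) mod 17 for each prime factor q of 16:
14^8 ≡ 16 (mod 17)  [q = 2: ≢ 1 ✓]
All checks pass, so 14 has order 16 and is a primitive root modulo 17.

Yes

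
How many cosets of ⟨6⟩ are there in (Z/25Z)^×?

4

ord(6) | φ(25) = φ(5^2) = 5·(5−1) = 20 = 2^2 · 5.
Divisors of 20: 1, 2, 4, 5, 10, 20.
Test each divisor d:
6^1 ≡ 6
6^2 ≡ 11
6^4 ≡ 21
6^5 ≡ 1
So ord_25(6) = 5, hence |⟨6⟩| = 5.
The index is φ(25) / ord(6) = 20 / 5 = 4.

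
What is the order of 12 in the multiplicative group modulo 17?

16

ord(12) | φ(17) = 17 − 1 = 16 = 2^4.
Divisors of 16: 1, 2, 4, 8, 16.
Compute 12^d (mod 17) for the divisors d until we hit 1:
12^1 ≡ 12 (mod 17)
12^2 ≡ 8 (mod 17)
12^4 ≡ 13 (mod 17)
12^8 ≡ 16 (mod 17)
12^16 ≡ 1 (mod 17) ✓
Hence ord(12) = 16.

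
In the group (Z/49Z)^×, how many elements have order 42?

12

φ(49) = φ(7^2) = 7·(7−1) = 42 = 2 · 3 · 7.
Since (Z/49Z)^× is cyclic of order 42, the number of elements of order d is φ(d) when d | 42 and 0 otherwise.
42 = 2 · 3 · 7 divides 42, and φ(42) = 12.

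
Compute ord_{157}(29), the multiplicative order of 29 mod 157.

By Lagrange's theorem, ord_157(29) divides φ(157) = 157 − 1 = 156 = 2^2 · 3 · 13.
Divisors of 156: 1, 2, 3, 4, 6, 12, 13, 26, 39, 52, 78, 156.
Test each divisor d:
29^1 ≡ 29 (mod 157)
29^2 ≡ 56 (mod 157)
29^3 ≡ 54 (mod 157)
29^4 ≡ 153 (mod 157)
29^6 ≡ 90 (mod 157)
29^12 ≡ 93 (mod 157)
29^13 ≡ 28 (mod 157)
29^26 ≡ 156 (mod 157)
29^39 ≡ 129 (mod 157)
29^52 ≡ 1 (mod 157) ✓
Therefore the multiplicative order of 29 modulo 157 is 52.

52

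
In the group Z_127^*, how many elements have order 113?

0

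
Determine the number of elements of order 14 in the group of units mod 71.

6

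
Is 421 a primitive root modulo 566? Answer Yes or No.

No

φ(566) = φ(2)·φ(283) = 1·282 = 282 = 2 · 3 · 47.
Test 421^(282/q) mod 566 for each prime factor q of 282:
421^141 ≡ 1 (mod 566)  [q = 2: ≡ 1 ✗]
421^94 ≡ 327 (mod 566)  [q = 3: ≢ 1 ✓]
421^6 ≡ 127 (mod 566)  [q = 47: ≢ 1 ✓]
421^141 ≡ 1 shows ord(421) | 141, strictly less than φ(566); not a primitive root.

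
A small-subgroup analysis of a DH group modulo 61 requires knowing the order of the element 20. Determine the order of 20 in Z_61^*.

5

Since 20 ∈ (Z/61Z)^×, its order divides φ(61) = 61 − 1 = 60 = 2^2 · 3 · 5.
Divisors of 60: 1, 2, 3, 4, 5, 6, 10, 12, 15, 20, 30, 60.
Check 20^d mod 61 for each divisor in increasing order:
20^1 ≡ 20
20^2 ≡ 34
20^3 ≡ 9
20^4 ≡ 58
20^5 ≡ 1
The smallest such exponent is 5, so the order of 20 is 5.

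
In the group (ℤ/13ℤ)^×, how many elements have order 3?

φ(13) = 13 − 1 = 12 = 2^2 · 3.
Since (Z/13Z)^× is cyclic of order 12, the number of elements of order d is φ(d) when d | 12 and 0 otherwise.
3 | 12, and φ(3) = 3 − 1 = 2.

2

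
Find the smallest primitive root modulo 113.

φ(113) = 113 − 1 = 112 = 2^4 · 7.
Test candidates g = 2, 3, … against the prime factors q ∈ {2, 7} of φ(113): g is a generator iff g^(112/q) ≢ 1 for every such q.
g = 2: 2^56 ≡ 1 — hits 1, so not a primitive root.
g = 3: 3^56 ≡ 112; 3^16 ≡ 49 — none is 1, so 3 is a primitive root.
So 3 is the smallest generator of (Z/113Z)^×.

3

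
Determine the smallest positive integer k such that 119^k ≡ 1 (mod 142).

7

By Lagrange's theorem, ord_142(119) divides φ(142) = φ(2)·φ(71) = 1·70 = 70 = 2 · 5 · 7.
Divisors of 70: 1, 2, 5, 7, 10, 14, 35, 70.
Evaluate successive powers at the divisors of 70:
119^1 ≡ 119 (mod 142)
119^2 ≡ 103 (mod 142)
119^5 ≡ 91 (mod 142)
119^7 ≡ 1 (mod 142) ✓
Hence ord(119) = 7.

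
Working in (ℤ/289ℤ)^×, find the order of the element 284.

272

By Lagrange's theorem, ord_289(284) divides φ(289) = φ(17^2) = 17·(17−1) = 272 = 2^4 · 17.
Divisors of 272: 1, 2, 4, 8, 16, 17, 34, 68, 136, 272.
Compute 284^d (mod 289) for the divisors d until we hit 1:
284^1 ≡ 284 (mod 289)
284^2 ≡ 25 (mod 289)
284^4 ≡ 47 (mod 289)
284^8 ≡ 186 (mod 289)
284^16 ≡ 205 (mod 289)
284^17 ≡ 131 (mod 289)
284^34 ≡ 110 (mod 289)
284^68 ≡ 251 (mod 289)
284^136 ≡ 288 (mod 289)
284^272 ≡ 1 (mod 289) ✓
Hence ord(284) = 272.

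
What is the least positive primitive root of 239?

φ(239) = 239 − 1 = 238 = 2 · 7 · 17.
g is a primitive root iff g^(238/q) ≢ 1 (mod 239) for each prime q ∈ {2, 7, 17}.
g = 2: 2^119 ≡ 1 — hits 1, so not a primitive root.
g = 3: 3^119 ≡ 1 — hits 1, so not a primitive root.
g = 4: 4^119 ≡ 1 — hits 1, so not a primitive root.
g = 5: 5^119 ≡ 1 — hits 1, so not a primitive root.
g = 6: 6^119 ≡ 1 — hits 1, so not a primitive root.
g = 7: 7^119 ≡ 238; 7^34 ≡ 24; 7^14 ≡ 211 — none is 1, so 7 is a primitive root.
The smallest primitive root modulo 239 is 7.

7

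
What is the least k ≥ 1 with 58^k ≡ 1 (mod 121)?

55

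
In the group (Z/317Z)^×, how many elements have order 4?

2

φ(317) = 317 − 1 = 316 = 2^2 · 79.
In a cyclic group of order 316, there are φ(d) elements of order d for each divisor d of 316, and zero for non-divisors.
4 = 2^2 divides 316, and φ(4) = 2.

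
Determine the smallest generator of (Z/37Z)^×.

2

φ(37) = 37 − 1 = 36 = 2^2 · 3^2.
Test candidates g = 2, 3, … against the prime factors q ∈ {2, 3} of φ(37): g is a generator iff g^(36/q) ≢ 1 for every such q.
g = 2: 2^18 ≡ 36; 2^12 ≡ 26 — none is 1, so 2 is a primitive root.
So 2 is the smallest generator of (Z/37Z)^×.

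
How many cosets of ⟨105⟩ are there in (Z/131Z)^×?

2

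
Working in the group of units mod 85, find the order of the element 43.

ord(43) | φ(85) = φ(5·17) = (5−1)·(17−1) = 4·16 = 64 = 2^6.
Divisors of 64: 1, 2, 4, 8, 16, 32, 64.
Test each divisor d:
43^1 ≡ 43 (mod 85)
43^2 ≡ 64 (mod 85)
43^4 ≡ 16 (mod 85)
43^8 ≡ 1 (mod 85) ✓
Hence ord(43) = 8.

8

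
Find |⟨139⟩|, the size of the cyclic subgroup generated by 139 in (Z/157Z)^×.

156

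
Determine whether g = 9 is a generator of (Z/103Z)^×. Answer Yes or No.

φ(103) = 103 − 1 = 102 = 2 · 3 · 17.
Test 9^(102/q) mod 103 for each prime factor q of 102:
9^51 ≡ 1 (mod 103)  [q = 2: ≡ 1 ✗]
9^34 ≡ 1 (mod 103)  [q = 3: ≡ 1 ✗]
9^6 ≡ 64 (mod 103)  [q = 17: ≢ 1 ✓]
9^51 ≡ 1 shows ord(9) | 51, strictly less than φ(103); not a primitive root.

No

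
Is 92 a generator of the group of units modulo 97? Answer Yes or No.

Yes

φ(97) = 97 − 1 = 96 = 2^5 · 3.
An element g generates (Z/97Z)^× iff g^(96/q) ≢ 1 (mod 97) for each prime q ∈ {2, 3}.
92^48 ≡ 96 (mod 97)  [q = 2: ≢ 1 ✓]
92^32 ≡ 35 (mod 97)  [q = 3: ≢ 1 ✓]
Every test exponent gives a nontrivial residue, hence 92 generates the full group.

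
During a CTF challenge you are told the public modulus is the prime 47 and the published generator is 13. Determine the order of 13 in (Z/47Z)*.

46

ord(13) | φ(47) = 47 − 1 = 46 = 2 · 23.
Divisors of 46: 1, 2, 23, 46.
Compute 13^d (mod 47) for the divisors d until we hit 1:
13^1 ≡ 13 (mod 47)
13^2 ≡ 28 (mod 47)
13^23 ≡ 46 (mod 47)
13^46 ≡ 1 (mod 47) ✓
The smallest such exponent is 46, so the order of 13 is 46.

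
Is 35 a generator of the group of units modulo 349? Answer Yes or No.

No

φ(349) = 349 − 1 = 348 = 2^2 · 3 · 29.
An element g generates (Z/349Z)^× iff g^(348/q) ≢ 1 (mod 349) for each prime q ∈ {2, 3, 29}.
35^174 ≡ 348 (mod 349)  [q = 2: ≢ 1 ✓]
35^116 ≡ 1 (mod 349)  [q = 3: ≡ 1 ✗]
35^12 ≡ 66 (mod 349)  [q = 29: ≢ 1 ✓]
Since 35^116 ≡ 1, the order of 35 divides 116 < 348, so 35 is not a primitive root.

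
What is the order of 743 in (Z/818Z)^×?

The order of 743 must divide φ(818) = φ(2)·φ(409) = 1·408 = 408 = 2^3 · 3 · 17.
Divisors of 408: 1, 2, 3, 4, 6, 8, 12, 17, 24, 34, 51, 68, 102, 136, 204, 408.
Test each divisor d:
743^1 ≡ 743 (mod 818)
743^2 ≡ 717 (mod 818)
743^3 ≡ 213 (mod 818)
743^4 ≡ 385 (mod 818)
743^6 ≡ 379 (mod 818)
743^8 ≡ 167 (mod 818)
743^12 ≡ 491 (mod 818)
743^17 ≡ 769 (mod 818)
743^24 ≡ 589 (mod 818)
743^34 ≡ 765 (mod 818)
743^51 ≡ 143 (mod 818)
743^68 ≡ 355 (mod 818)
743^102 ≡ 817 (mod 818)
743^136 ≡ 53 (mod 818)
743^204 ≡ 1 (mod 818) ✓
So ord_818(743) = 204.

204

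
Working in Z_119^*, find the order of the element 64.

By Lagrange's theorem, ord_119(64) divides φ(119) = φ(7·17) = (7−1)·(17−1) = 6·16 = 96 = 2^5 · 3.
Divisors of 96: 1, 2, 3, 4, 6, 8, 12, 16, 24, 32, 48, 96.
Evaluate successive powers at the divisors of 96:
64^1 ≡ 64
64^2 ≡ 50
64^3 ≡ 106
64^4 ≡ 1
So ord_119(64) = 4.

4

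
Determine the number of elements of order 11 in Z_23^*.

φ(23) = 23 − 1 = 22 = 2 · 11.
In a cyclic group of order 22, there are φ(d) elements of order d for each divisor d of 22, and zero for non-divisors.
11 | 22, and φ(11) = 11 − 1 = 10.

10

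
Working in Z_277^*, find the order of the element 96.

ord(96) | φ(277) = 277 − 1 = 276 = 2^2 · 3 · 23.
Divisors of 276: 1, 2, 3, 4, 6, 12, 23, 46, 69, 92, 138, 276.
Check 96^d mod 277 for each divisor in increasing order:
96^1 ≡ 96 (mod 277)
96^2 ≡ 75 (mod 277)
96^3 ≡ 275 (mod 277)
96^4 ≡ 85 (mod 277)
96^6 ≡ 4 (mod 277)
96^12 ≡ 16 (mod 277)
96^23 ≡ 95 (mod 277)
96^46 ≡ 161 (mod 277)
96^69 ≡ 60 (mod 277)
96^92 ≡ 160 (mod 277)
96^138 ≡ 276 (mod 277)
96^276 ≡ 1 (mod 277) ✓
So ord_277(96) = 276.

276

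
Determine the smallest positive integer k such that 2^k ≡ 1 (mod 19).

18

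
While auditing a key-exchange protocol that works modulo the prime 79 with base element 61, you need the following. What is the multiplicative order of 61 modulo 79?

26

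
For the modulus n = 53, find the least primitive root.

φ(53) = 53 − 1 = 52 = 2^2 · 13.
Test candidates g = 2, 3, … against the prime factors q ∈ {2, 13} of φ(53): g is a generator iff g^(52/q) ≢ 1 for every such q.
g = 2: 2^26 ≡ 52; 2^4 ≡ 16 — none is 1, so 2 is a primitive root.
So 2 is the smallest generator of (Z/53Z)^×.

2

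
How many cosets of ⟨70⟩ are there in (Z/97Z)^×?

6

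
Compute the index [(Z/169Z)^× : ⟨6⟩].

1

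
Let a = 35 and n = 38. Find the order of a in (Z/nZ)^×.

9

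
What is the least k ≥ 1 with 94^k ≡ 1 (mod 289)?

ord(94) | φ(289) = φ(17^2) = 17·(17−1) = 272 = 2^4 · 17.
Divisors of 272: 1, 2, 4, 8, 16, 17, 34, 68, 136, 272.
Evaluate successive powers at the divisors of 272:
94^1 ≡ 94
94^2 ≡ 166
94^4 ≡ 101
94^8 ≡ 86
94^16 ≡ 171
94^17 ≡ 179
94^34 ≡ 251
94^68 ≡ 288
94^136 ≡ 1
Therefore the multiplicative order of 94 modulo 289 is 136.

136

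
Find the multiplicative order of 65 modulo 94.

23

Since 65 ∈ (Z/94Z)^×, its order divides φ(94) = φ(2)·φ(47) = 1·46 = 46 = 2 · 23.
Divisors of 46: 1, 2, 23, 46.
Evaluate successive powers at the divisors of 46:
65^1 ≡ 65
65^2 ≡ 89
65^23 ≡ 1
Therefore the multiplicative order of 65 modulo 94 is 23.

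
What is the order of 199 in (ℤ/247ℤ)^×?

18

ord(199) | φ(247) = φ(13·19) = (13−1)·(19−1) = 12·18 = 216 = 2^3 · 3^3.
Divisors of 216: 1, 2, 3, 4, 6, 8, 9, 12, 18, 24, 27, 36, 54, 72, 108, 216.
Check 199^d mod 247 for each divisor in increasing order:
199^1 ≡ 199 (mod 247)
199^2 ≡ 81 (mod 247)
199^3 ≡ 64 (mod 247)
199^4 ≡ 139 (mod 247)
199^6 ≡ 144 (mod 247)
199^8 ≡ 55 (mod 247)
199^9 ≡ 77 (mod 247)
199^12 ≡ 235 (mod 247)
199^18 ≡ 1 (mod 247) ✓
Hence ord(199) = 18.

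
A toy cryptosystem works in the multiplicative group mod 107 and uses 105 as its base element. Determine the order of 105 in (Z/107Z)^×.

53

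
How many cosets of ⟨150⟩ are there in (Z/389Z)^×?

4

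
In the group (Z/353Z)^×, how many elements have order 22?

φ(353) = 353 − 1 = 352 = 2^5 · 11.
In a cyclic group of order 352, there are φ(d) elements of order d for each divisor d of 352, and zero for non-divisors.
22 = 2 · 11 divides 352, and φ(22) = 10.

10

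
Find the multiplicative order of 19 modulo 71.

The order of 19 must divide φ(71) = 71 − 1 = 70 = 2 · 5 · 7.
Divisors of 70: 1, 2, 5, 7, 10, 14, 35, 70.
Compute 19^d (mod 71) for the divisors d until we hit 1:
19^1 ≡ 19 (mod 71)
19^2 ≡ 6 (mod 71)
19^5 ≡ 45 (mod 71)
19^7 ≡ 57 (mod 71)
19^10 ≡ 37 (mod 71)
19^14 ≡ 54 (mod 71)
19^35 ≡ 1 (mod 71) ✓
Therefore the multiplicative order of 19 modulo 71 is 35.

35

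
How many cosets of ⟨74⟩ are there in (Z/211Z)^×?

Since 74 ∈ (Z/211Z)^×, its order divides φ(211) = 211 − 1 = 210 = 2 · 3 · 5 · 7.
Divisors of 210: 1, 2, 3, 5, 6, 7, 10, 14, 15, 21, 30, 35, 42, 70, 105, 210.
Check 74^d mod 211 for each divisor in increasing order:
74^1 ≡ 74 (mod 211)
74^2 ≡ 201 (mod 211)
74^3 ≡ 104 (mod 211)
74^5 ≡ 15 (mod 211)
74^6 ≡ 55 (mod 211)
74^7 ≡ 61 (mod 211)
74^10 ≡ 14 (mod 211)
74^14 ≡ 134 (mod 211)
74^15 ≡ 210 (mod 211)
74^21 ≡ 156 (mod 211)
74^30 ≡ 1 (mod 211) ✓
Thus |⟨74⟩| = ord(74) = 30.
The index is φ(211) / ord(74) = 210 / 30 = 7.

7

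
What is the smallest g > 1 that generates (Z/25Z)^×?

2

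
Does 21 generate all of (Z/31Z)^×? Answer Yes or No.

Yes

φ(31) = 31 − 1 = 30 = 2 · 3 · 5.
Test 21^(30/q) mod 31 for each prime factor q of 30:
21^15 ≡ 30 (mod 31)  [q = 2: ≢ 1 ✓]
21^10 ≡ 5 (mod 31)  [q = 3: ≢ 1 ✓]
21^6 ≡ 2 (mod 31)  [q = 5: ≢ 1 ✓]
None equal 1, so ord_31(21) = 30: 21 is a primitive root.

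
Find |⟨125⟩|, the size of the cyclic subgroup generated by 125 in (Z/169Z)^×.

The order of 125 must divide φ(169) = φ(13^2) = 13·(13−1) = 156 = 2^2 · 3 · 13.
Divisors of 156: 1, 2, 3, 4, 6, 12, 13, 26, 39, 52, 78, 156.
Test each divisor d:
125^1 ≡ 125 (mod 169)
125^2 ≡ 77 (mod 169)
125^3 ≡ 161 (mod 169)
125^4 ≡ 14 (mod 169)
125^6 ≡ 64 (mod 169)
125^12 ≡ 40 (mod 169)
125^13 ≡ 99 (mod 169)
125^26 ≡ 168 (mod 169)
125^39 ≡ 70 (mod 169)
125^52 ≡ 1 (mod 169) ✓
Therefore the multiplicative order of 125 modulo 169 is 52.

52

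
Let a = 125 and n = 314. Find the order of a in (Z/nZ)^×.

Since 125 ∈ (Z/314Z)^×, its order divides φ(314) = φ(2)·φ(157) = 1·156 = 156 = 2^2 · 3 · 13.
Divisors of 156: 1, 2, 3, 4, 6, 12, 13, 26, 39, 52, 78, 156.
Compute 125^d (mod 314) for the divisors d until we hit 1:
125^1 ≡ 125 (mod 314)
125^2 ≡ 239 (mod 314)
125^3 ≡ 45 (mod 314)
125^4 ≡ 287 (mod 314)
125^6 ≡ 141 (mod 314)
125^12 ≡ 99 (mod 314)
125^13 ≡ 129 (mod 314)
125^26 ≡ 313 (mod 314)
125^39 ≡ 185 (mod 314)
125^52 ≡ 1 (mod 314) ✓
The smallest such exponent is 52, so the order of 125 is 52.

52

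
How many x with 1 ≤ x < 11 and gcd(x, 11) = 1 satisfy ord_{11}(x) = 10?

4

φ(11) = 11 − 1 = 10 = 2 · 5.
Since (Z/11Z)^× is cyclic of order 10, the number of elements of order d is φ(d) when d | 10 and 0 otherwise.
10 = 2 · 5 divides 10, and φ(10) = 4.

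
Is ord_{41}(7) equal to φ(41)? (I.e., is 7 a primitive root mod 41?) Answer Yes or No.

Yes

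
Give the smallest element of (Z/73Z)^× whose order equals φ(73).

5

φ(73) = 73 − 1 = 72 = 2^3 · 3^2.
Test candidates g = 2, 3, … against the prime factors q ∈ {2, 3} of φ(73): g is a generator iff g^(72/q) ≢ 1 for every such q.
g = 2: 2^36 ≡ 1 — hits 1, so not a primitive root.
g = 3: 3^36 ≡ 1 — hits 1, so not a primitive root.
g = 4: 4^36 ≡ 1 — hits 1, so not a primitive root.
g = 5: 5^36 ≡ 72; 5^24 ≡ 8 — none is 1, so 5 is a primitive root.
The smallest primitive root modulo 73 is 5.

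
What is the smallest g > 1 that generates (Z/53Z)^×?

φ(53) = 53 − 1 = 52 = 2^2 · 13.
Test candidates g = 2, 3, … against the prime factors q ∈ {2, 13} of φ(53): g is a generator iff g^(52/q) ≢ 1 for every such q.
g = 2: 2^26 ≡ 52; 2^4 ≡ 16 — none is 1, so 2 is a primitive root.
So 2 is the smallest generator of (Z/53Z)^×.

2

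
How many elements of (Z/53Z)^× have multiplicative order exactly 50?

0

φ(53) = 53 − 1 = 52 = 2^2 · 13.
Since (Z/53Z)^× is cyclic of order 52, the number of elements of order d is φ(d) when d | 52 and 0 otherwise.
50 does not divide 52, so no element of (Z/53Z)^× has order 50.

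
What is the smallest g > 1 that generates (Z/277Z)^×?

5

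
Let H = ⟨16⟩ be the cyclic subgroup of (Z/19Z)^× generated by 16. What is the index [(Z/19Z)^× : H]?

2

By Lagrange's theorem, ord_19(16) divides φ(19) = 19 − 1 = 18 = 2 · 3^2.
Divisors of 18: 1, 2, 3, 6, 9, 18.
Check 16^d mod 19 for each divisor in increasing order:
16^1 ≡ 16 (mod 19)
16^2 ≡ 9 (mod 19)
16^3 ≡ 11 (mod 19)
16^6 ≡ 7 (mod 19)
16^9 ≡ 1 (mod 19) ✓
Thus |⟨16⟩| = ord(16) = 9.
Index = |(Z/19Z)^×| / |⟨16⟩| = 18 / 9 = 2.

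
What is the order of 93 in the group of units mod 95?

36

The order of 93 must divide φ(95) = φ(5·19) = (5−1)·(19−1) = 4·18 = 72 = 2^3 · 3^2.
Divisors of 72: 1, 2, 3, 4, 6, 8, 9, 12, 18, 24, 36, 72.
Evaluate successive powers at the divisors of 72:
93^1 ≡ 93 (mod 95)
93^2 ≡ 4 (mod 95)
93^3 ≡ 87 (mod 95)
93^4 ≡ 16 (mod 95)
93^6 ≡ 64 (mod 95)
93^8 ≡ 66 (mod 95)
93^9 ≡ 58 (mod 95)
93^12 ≡ 11 (mod 95)
93^18 ≡ 39 (mod 95)
93^24 ≡ 26 (mod 95)
93^36 ≡ 1 (mod 95) ✓
So ord_95(93) = 36.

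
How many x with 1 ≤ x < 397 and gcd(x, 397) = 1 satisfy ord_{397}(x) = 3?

2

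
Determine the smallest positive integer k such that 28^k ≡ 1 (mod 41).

The order of 28 must divide φ(41) = 41 − 1 = 40 = 2^3 · 5.
Divisors of 40: 1, 2, 4, 5, 8, 10, 20, 40.
Test each divisor d:
28^1 ≡ 28
28^2 ≡ 5
28^4 ≡ 25
28^5 ≡ 3
28^8 ≡ 10
28^10 ≡ 9
28^20 ≡ 40
28^40 ≡ 1
So ord_41(28) = 40.

40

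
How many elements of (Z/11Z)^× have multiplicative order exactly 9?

φ(11) = 11 − 1 = 10 = 2 · 5.
In a cyclic group of order 10, there are φ(d) elements of order d for each divisor d of 10, and zero for non-divisors.
Here 10 is not a multiple of 9, so there are no elements of order 9.

0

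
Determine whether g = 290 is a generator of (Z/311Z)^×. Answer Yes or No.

Yes

φ(311) = 311 − 1 = 310 = 2 · 5 · 31.
290 is a primitive root mod 311 iff 290^(φ(311)/q) ≢ 1 for every prime q | φ(311), i.e. q ∈ {2, 5, 31}.
290^155 ≡ 310 (mod 311)  [q = 2: ≢ 1 ✓]
290^62 ≡ 216 (mod 311)  [q = 5: ≢ 1 ✓]
290^10 ≡ 224 (mod 311)  [q = 31: ≢ 1 ✓]
All checks pass, so 290 has order 310 and is a primitive root modulo 311.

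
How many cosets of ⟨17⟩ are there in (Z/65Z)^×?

By Lagrange's theorem, ord_65(17) divides φ(65) = φ(5·13) = (5−1)·(13−1) = 4·12 = 48 = 2^4 · 3.
Divisors of 48: 1, 2, 3, 4, 6, 8, 12, 16, 24, 48.
Evaluate successive powers at the divisors of 48:
17^1 ≡ 17 (mod 65)
17^2 ≡ 29 (mod 65)
17^3 ≡ 38 (mod 65)
17^4 ≡ 61 (mod 65)
17^6 ≡ 14 (mod 65)
17^8 ≡ 16 (mod 65)
17^12 ≡ 1 (mod 65) ✓
The order of 17 is 12, so the subgroup it generates has 12 elements.
The index is φ(65) / ord(17) = 48 / 12 = 4.

4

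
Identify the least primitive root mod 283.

φ(283) = 283 − 1 = 282 = 2 · 3 · 47.
g is a primitive root iff g^(282/q) ≢ 1 (mod 283) for each prime q ∈ {2, 3, 47}.
g = 2: 2^141 ≡ 282; 2^94 ≡ 1 — hits 1, so not a primitive root.
g = 3: 3^141 ≡ 282; 3^94 ≡ 238; 3^6 ≡ 163 — none is 1, so 3 is a primitive root.
So 3 is the smallest generator of (Z/283Z)^×.

3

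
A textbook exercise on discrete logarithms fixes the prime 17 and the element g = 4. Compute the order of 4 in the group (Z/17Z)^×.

4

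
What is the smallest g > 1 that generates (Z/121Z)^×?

φ(121) = φ(11^2) = 11·(11−1) = 110 = 2 · 5 · 11.
g is a primitive root iff g^(110/q) ≢ 1 (mod 121) for each prime q ∈ {2, 5, 11}.
g = 2: 2^55 ≡ 120; 2^22 ≡ 81; 2^10 ≡ 56 — none is 1, so 2 is a primitive root.
So 2 is the smallest generator of (Z/121Z)^×.

2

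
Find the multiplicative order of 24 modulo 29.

7

Since 24 ∈ (Z/29Z)^×, its order divides φ(29) = 29 − 1 = 28 = 2^2 · 7.
Divisors of 28: 1, 2, 4, 7, 14, 28.
Compute 24^d (mod 29) for the divisors d until we hit 1:
24^1 ≡ 24 (mod 29)
24^2 ≡ 25 (mod 29)
24^4 ≡ 16 (mod 29)
24^7 ≡ 1 (mod 29) ✓
Therefore the multiplicative order of 24 modulo 29 is 7.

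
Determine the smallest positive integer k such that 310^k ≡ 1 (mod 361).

ord(310) | φ(361) = φ(19^2) = 19·(19−1) = 342 = 2 · 3^2 · 19.
Divisors of 342: 1, 2, 3, 6, 9, 18, 19, 38, 57, 114, 171, 342.
Test each divisor d:
310^1 ≡ 310
310^2 ≡ 74
310^3 ≡ 197
310^6 ≡ 182
310^9 ≡ 115
310^18 ≡ 229
310^19 ≡ 234
310^38 ≡ 245
310^57 ≡ 292
310^114 ≡ 68
310^171 ≡ 1
Hence ord(310) = 171.

171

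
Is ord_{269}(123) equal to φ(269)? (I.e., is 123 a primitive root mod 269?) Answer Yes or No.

φ(269) = 269 − 1 = 268 = 2^2 · 67.
Test 123^(268/q) mod 269 for each prime factor q of 268:
123^134 ≡ 268 (mod 269)  [q = 2: ≢ 1 ✓]
123^4 ≡ 190 (mod 269)  [q = 67: ≢ 1 ✓]
All checks pass, so 123 has order 268 and is a primitive root modulo 269.

Yes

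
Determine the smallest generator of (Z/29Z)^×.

2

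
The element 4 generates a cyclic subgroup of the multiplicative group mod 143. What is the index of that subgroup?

4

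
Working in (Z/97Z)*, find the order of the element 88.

The order of 88 must divide φ(97) = 97 − 1 = 96 = 2^5 · 3.
Divisors of 96: 1, 2, 3, 4, 6, 8, 12, 16, 24, 32, 48, 96.
Compute 88^d (mod 97) for the divisors d until we hit 1:
88^1 ≡ 88
88^2 ≡ 81
88^3 ≡ 47
88^4 ≡ 62
88^6 ≡ 75
88^8 ≡ 61
88^12 ≡ 96
88^16 ≡ 35
88^24 ≡ 1
Hence ord(88) = 24.

24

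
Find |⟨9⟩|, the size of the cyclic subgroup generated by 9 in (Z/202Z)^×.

50

Since 9 ∈ (Z/202Z)^×, its order divides φ(202) = φ(2)·φ(101) = 1·100 = 100 = 2^2 · 5^2.
Divisors of 100: 1, 2, 4, 5, 10, 20, 25, 50, 100.
Evaluate successive powers at the divisors of 100:
9^1 ≡ 9 (mod 202)
9^2 ≡ 81 (mod 202)
9^4 ≡ 97 (mod 202)
9^5 ≡ 65 (mod 202)
9^10 ≡ 185 (mod 202)
9^20 ≡ 87 (mod 202)
9^25 ≡ 201 (mod 202)
9^50 ≡ 1 (mod 202) ✓
So ord_202(9) = 50.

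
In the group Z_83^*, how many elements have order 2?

φ(83) = 83 − 1 = 82 = 2 · 41.
(Z/83Z)^× is cyclic (|G| = 82); a cyclic group of order m has exactly φ(d) elements of each order d | m, and none otherwise.
2 | 82, and φ(2) = 2 − 1 = 1.

1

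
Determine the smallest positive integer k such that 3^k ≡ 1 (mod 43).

42

The order of 3 must divide φ(43) = 43 − 1 = 42 = 2 · 3 · 7.
Divisors of 42: 1, 2, 3, 6, 7, 14, 21, 42.
Compute 3^d (mod 43) for the divisors d until we hit 1:
3^1 ≡ 3 (mod 43)
3^2 ≡ 9 (mod 43)
3^3 ≡ 27 (mod 43)
3^6 ≡ 41 (mod 43)
3^7 ≡ 37 (mod 43)
3^14 ≡ 36 (mod 43)
3^21 ≡ 42 (mod 43)
3^42 ≡ 1 (mod 43) ✓
The smallest such exponent is 42, so the order of 3 is 42.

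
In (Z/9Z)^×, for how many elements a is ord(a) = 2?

1

φ(9) = φ(3^2) = 3·(3−1) = 6 = 2 · 3.
(Z/9Z)^× is cyclic (|G| = 6); a cyclic group of order m has exactly φ(d) elements of each order d | m, and none otherwise.
2 | 6, and φ(2) = 2 − 1 = 1.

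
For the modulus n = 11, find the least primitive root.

φ(11) = 11 − 1 = 10 = 2 · 5.
Test candidates g = 2, 3, … against the prime factors q ∈ {2, 5} of φ(11): g is a generator iff g^(10/q) ≢ 1 for every such q.
g = 2: 2^5 ≡ 10; 2^2 ≡ 4 — none is 1, so 2 is a primitive root.
So 2 is the smallest generator of (Z/11Z)^×.

2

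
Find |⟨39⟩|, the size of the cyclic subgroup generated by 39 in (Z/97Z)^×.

96

ord(39) | φ(97) = 97 − 1 = 96 = 2^5 · 3.
Divisors of 96: 1, 2, 3, 4, 6, 8, 12, 16, 24, 32, 48, 96.
Compute 39^d (mod 97) for the divisors d until we hit 1:
39^1 ≡ 39
39^2 ≡ 66
39^3 ≡ 52
39^4 ≡ 88
39^6 ≡ 85
39^8 ≡ 81
39^12 ≡ 47
39^16 ≡ 62
39^24 ≡ 75
39^32 ≡ 61
39^48 ≡ 96
39^96 ≡ 1
Hence ord(39) = 96.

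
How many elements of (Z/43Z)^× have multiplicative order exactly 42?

12

φ(43) = 43 − 1 = 42 = 2 · 3 · 7.
Since (Z/43Z)^× is cyclic of order 42, the number of elements of order d is φ(d) when d | 42 and 0 otherwise.
42 = 2 · 3 · 7 divides 42, and φ(42) = 12.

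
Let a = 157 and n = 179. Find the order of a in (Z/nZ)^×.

178

The order of 157 must divide φ(179) = 179 − 1 = 178 = 2 · 89.
Divisors of 178: 1, 2, 89, 178.
Compute 157^d (mod 179) for the divisors d until we hit 1:
157^1 ≡ 157
157^2 ≡ 126
157^89 ≡ 178
157^178 ≡ 1
Therefore the multiplicative order of 157 modulo 179 is 178.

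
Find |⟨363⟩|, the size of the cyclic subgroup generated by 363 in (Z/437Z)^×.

198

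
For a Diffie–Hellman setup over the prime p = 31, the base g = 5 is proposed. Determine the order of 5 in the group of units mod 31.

3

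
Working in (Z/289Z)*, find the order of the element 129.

By Lagrange's theorem, ord_289(129) divides φ(289) = φ(17^2) = 17·(17−1) = 272 = 2^4 · 17.
Divisors of 272: 1, 2, 4, 8, 16, 17, 34, 68, 136, 272.
Test each divisor d:
129^1 ≡ 129 (mod 289)
129^2 ≡ 168 (mod 289)
129^4 ≡ 191 (mod 289)
129^8 ≡ 67 (mod 289)
129^16 ≡ 154 (mod 289)
129^17 ≡ 214 (mod 289)
129^34 ≡ 134 (mod 289)
129^68 ≡ 38 (mod 289)
129^136 ≡ 288 (mod 289)
129^272 ≡ 1 (mod 289) ✓
The smallest such exponent is 272, so the order of 129 is 272.

272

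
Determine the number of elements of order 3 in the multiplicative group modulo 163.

2

φ(163) = 163 − 1 = 162 = 2 · 3^4.
(Z/163Z)^× is cyclic (|G| = 162); a cyclic group of order m has exactly φ(d) elements of each order d | m, and none otherwise.
3 | 162, and φ(3) = 3 − 1 = 2.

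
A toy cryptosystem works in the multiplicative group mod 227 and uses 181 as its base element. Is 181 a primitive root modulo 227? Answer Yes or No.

φ(227) = 227 − 1 = 226 = 2 · 113.
It suffices to check that the order of 181 is not a proper divisor of 226: compute 181^(226/q) for q ∈ {2, 113}.
181^113 ≡ 1 (mod 227)  [q = 2: ≡ 1 ✗]
181^2 ≡ 73 (mod 227)  [q = 113: ≢ 1 ✓]
The check at q = 2 fails, so 181 generates a proper subgroup.

No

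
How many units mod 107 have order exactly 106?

φ(107) = 107 − 1 = 106 = 2 · 53.
In a cyclic group of order 106, there are φ(d) elements of order d for each divisor d of 106, and zero for non-divisors.
106 = 2 · 53 divides 106, and φ(106) = 52.

52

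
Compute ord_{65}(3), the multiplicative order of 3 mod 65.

12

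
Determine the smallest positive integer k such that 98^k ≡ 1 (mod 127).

63

The order of 98 must divide φ(127) = 127 − 1 = 126 = 2 · 3^2 · 7.
Divisors of 126: 1, 2, 3, 6, 7, 9, 14, 18, 21, 42, 63, 126.
Compute 98^d (mod 127) for the divisors d until we hit 1:
98^1 ≡ 98 (mod 127)
98^2 ≡ 79 (mod 127)
98^3 ≡ 122 (mod 127)
98^6 ≡ 25 (mod 127)
98^7 ≡ 37 (mod 127)
98^9 ≡ 2 (mod 127)
98^14 ≡ 99 (mod 127)
98^18 ≡ 4 (mod 127)
98^21 ≡ 107 (mod 127)
98^42 ≡ 19 (mod 127)
98^63 ≡ 1 (mod 127) ✓
Therefore the multiplicative order of 98 modulo 127 is 63.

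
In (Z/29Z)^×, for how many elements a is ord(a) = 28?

12

φ(29) = 29 − 1 = 28 = 2^2 · 7.
Since (Z/29Z)^× is cyclic of order 28, the number of elements of order d is φ(d) when d | 28 and 0 otherwise.
28 = 2^2 · 7 divides 28, and φ(28) = 12.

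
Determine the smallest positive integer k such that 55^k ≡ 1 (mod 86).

42

The order of 55 must divide φ(86) = φ(2)·φ(43) = 1·42 = 42 = 2 · 3 · 7.
Divisors of 42: 1, 2, 3, 6, 7, 14, 21, 42.
Evaluate successive powers at the divisors of 42:
55^1 ≡ 55 (mod 86)
55^2 ≡ 15 (mod 86)
55^3 ≡ 51 (mod 86)
55^6 ≡ 21 (mod 86)
55^7 ≡ 37 (mod 86)
55^14 ≡ 79 (mod 86)
55^21 ≡ 85 (mod 86)
55^42 ≡ 1 (mod 86) ✓
Therefore the multiplicative order of 55 modulo 86 is 42.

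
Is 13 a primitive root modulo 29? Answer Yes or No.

No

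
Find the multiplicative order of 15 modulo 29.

The order of 15 must divide φ(29) = 29 − 1 = 28 = 2^2 · 7.
Divisors of 28: 1, 2, 4, 7, 14, 28.
Compute 15^d (mod 29) for the divisors d until we hit 1:
15^1 ≡ 15
15^2 ≡ 22
15^4 ≡ 20
15^7 ≡ 17
15^14 ≡ 28
15^28 ≡ 1
The smallest such exponent is 28, so the order of 15 is 28.

28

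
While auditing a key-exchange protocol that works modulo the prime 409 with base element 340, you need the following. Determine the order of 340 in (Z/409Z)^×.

34

The order of 340 must divide φ(409) = 409 − 1 = 408 = 2^3 · 3 · 17.
Divisors of 408: 1, 2, 3, 4, 6, 8, 12, 17, 24, 34, 51, 68, 102, 136, 204, 408.
Check 340^d mod 409 for each divisor in increasing order:
340^1 ≡ 340 (mod 409)
340^2 ≡ 262 (mod 409)
340^3 ≡ 327 (mod 409)
340^4 ≡ 341 (mod 409)
340^6 ≡ 180 (mod 409)
340^8 ≡ 125 (mod 409)
340^12 ≡ 89 (mod 409)
340^17 ≡ 408 (mod 409)
340^24 ≡ 150 (mod 409)
340^34 ≡ 1 (mod 409) ✓
The smallest such exponent is 34, so the order of 340 is 34.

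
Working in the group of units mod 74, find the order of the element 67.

18

The order of 67 must divide φ(74) = φ(2)·φ(37) = 1·36 = 36 = 2^2 · 3^2.
Divisors of 36: 1, 2, 3, 4, 6, 9, 12, 18, 36.
Check 67^d mod 74 for each divisor in increasing order:
67^1 ≡ 67 (mod 74)
67^2 ≡ 49 (mod 74)
67^3 ≡ 27 (mod 74)
67^4 ≡ 33 (mod 74)
67^6 ≡ 63 (mod 74)
67^9 ≡ 73 (mod 74)
67^12 ≡ 47 (mod 74)
67^18 ≡ 1 (mod 74) ✓
Therefore the multiplicative order of 67 modulo 74 is 18.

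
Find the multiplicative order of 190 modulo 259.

36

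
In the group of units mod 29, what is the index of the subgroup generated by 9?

2

The order of 9 must divide φ(29) = 29 − 1 = 28 = 2^2 · 7.
Divisors of 28: 1, 2, 4, 7, 14, 28.
Evaluate successive powers at the divisors of 28:
9^1 ≡ 9 (mod 29)
9^2 ≡ 23 (mod 29)
9^4 ≡ 7 (mod 29)
9^7 ≡ 28 (mod 29)
9^14 ≡ 1 (mod 29) ✓
The order of 9 is 14, so the subgroup it generates has 14 elements.
Index = |(Z/29Z)^×| / |⟨9⟩| = 28 / 14 = 2.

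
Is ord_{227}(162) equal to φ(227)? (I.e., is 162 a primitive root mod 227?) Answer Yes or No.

Yes

φ(227) = 227 − 1 = 226 = 2 · 113.
An element g generates (Z/227Z)^× iff g^(226/q) ≢ 1 (mod 227) for each prime q ∈ {2, 113}.
162^113 ≡ 226 (mod 227)  [q = 2: ≢ 1 ✓]
162^2 ≡ 139 (mod 227)  [q = 113: ≢ 1 ✓]
All checks pass, so 162 has order 226 and is a primitive root modulo 227.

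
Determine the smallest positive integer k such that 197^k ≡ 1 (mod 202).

Since 197 ∈ (Z/202Z)^×, its order divides φ(202) = φ(2)·φ(101) = 1·100 = 100 = 2^2 · 5^2.
Divisors of 100: 1, 2, 4, 5, 10, 20, 25, 50, 100.
Evaluate successive powers at the divisors of 100:
197^1 ≡ 197 (mod 202)
197^2 ≡ 25 (mod 202)
197^4 ≡ 19 (mod 202)
197^5 ≡ 107 (mod 202)
197^10 ≡ 137 (mod 202)
197^20 ≡ 185 (mod 202)
197^25 ≡ 201 (mod 202)
197^50 ≡ 1 (mod 202) ✓
So ord_202(197) = 50.

50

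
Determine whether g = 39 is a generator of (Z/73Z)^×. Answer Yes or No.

Yes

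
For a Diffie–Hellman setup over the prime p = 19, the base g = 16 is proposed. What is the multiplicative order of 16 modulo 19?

9

Since 16 ∈ (Z/19Z)^×, its order divides φ(19) = 19 − 1 = 18 = 2 · 3^2.
Divisors of 18: 1, 2, 3, 6, 9, 18.
Compute 16^d (mod 19) for the divisors d until we hit 1:
16^1 ≡ 16
16^2 ≡ 9
16^3 ≡ 11
16^6 ≡ 7
16^9 ≡ 1
So ord_19(16) = 9.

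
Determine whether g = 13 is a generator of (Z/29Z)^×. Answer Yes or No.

No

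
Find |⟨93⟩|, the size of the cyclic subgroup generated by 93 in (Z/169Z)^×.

The order of 93 must divide φ(169) = φ(13^2) = 13·(13−1) = 156 = 2^2 · 3 · 13.
Divisors of 156: 1, 2, 3, 4, 6, 12, 13, 26, 39, 52, 78, 156.
Evaluate successive powers at the divisors of 156:
93^1 ≡ 93 (mod 169)
93^2 ≡ 30 (mod 169)
93^3 ≡ 86 (mod 169)
93^4 ≡ 55 (mod 169)
93^6 ≡ 129 (mod 169)
93^12 ≡ 79 (mod 169)
93^13 ≡ 80 (mod 169)
93^26 ≡ 147 (mod 169)
93^39 ≡ 99 (mod 169)
93^52 ≡ 146 (mod 169)
93^78 ≡ 168 (mod 169)
93^156 ≡ 1 (mod 169) ✓
So ord_169(93) = 156.

156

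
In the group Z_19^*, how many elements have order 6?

φ(19) = 19 − 1 = 18 = 2 · 3^2.
Since (Z/19Z)^× is cyclic of order 18, the number of elements of order d is φ(d) when d | 18 and 0 otherwise.
6 = 2 · 3 divides 18, and φ(6) = 2.

2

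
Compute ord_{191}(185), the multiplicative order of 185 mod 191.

By Lagrange's theorem, ord_191(185) divides φ(191) = 191 − 1 = 190 = 2 · 5 · 19.
Divisors of 190: 1, 2, 5, 10, 19, 38, 95, 190.
Test each divisor d:
185^1 ≡ 185
185^2 ≡ 36
185^5 ≡ 55
185^10 ≡ 160
185^19 ≡ 190
185^38 ≡ 1
The smallest such exponent is 38, so the order of 185 is 38.

38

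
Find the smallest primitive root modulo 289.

3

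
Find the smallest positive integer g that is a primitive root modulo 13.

2

φ(13) = 13 − 1 = 12 = 2^2 · 3.
Test candidates g = 2, 3, … against the prime factors q ∈ {2, 3} of φ(13): g is a generator iff g^(12/q) ≢ 1 for every such q.
g = 2: 2^6 ≡ 12; 2^4 ≡ 3 — none is 1, so 2 is a primitive root.
So 2 is the smallest generator of (Z/13Z)^×.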